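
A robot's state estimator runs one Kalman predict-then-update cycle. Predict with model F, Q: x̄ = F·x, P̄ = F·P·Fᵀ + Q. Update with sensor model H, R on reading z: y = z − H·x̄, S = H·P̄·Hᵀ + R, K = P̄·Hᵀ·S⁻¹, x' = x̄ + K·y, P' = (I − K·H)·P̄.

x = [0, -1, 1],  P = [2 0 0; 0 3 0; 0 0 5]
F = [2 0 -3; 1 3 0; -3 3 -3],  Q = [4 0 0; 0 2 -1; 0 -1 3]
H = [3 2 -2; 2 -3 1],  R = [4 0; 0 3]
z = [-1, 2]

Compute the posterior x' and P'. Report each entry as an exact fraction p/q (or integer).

x' = [-218248/140203, -969867/280406, -741455/140203]
P' = [944382/140203 1581225/140203 2944122/140203; 1581225/140203 5563169/280406 5129139/140203; 2944122/140203 5129139/140203 9579594/140203]

x̄ = F·x = [-3, -3, -6]
P̄ = F·P·Fᵀ + Q = [57 4 33; 4 31 20; 33 20 93]
y = z − H·x̄ = [2, 5]
S = H·P̄·Hᵀ + R = [505 77; 77 567]
K = P̄·Hᵀ·S⁻¹ = [3834/20029 29737/140203; 3469/40058 -35443/280406; -2448/20029 26807/140203]
x' = x̄ + K·y = [-218248/140203, -969867/280406, -741455/140203]
P' = (I − K·H)·P̄ = [944382/140203 1581225/140203 2944122/140203; 1581225/140203 5563169/280406 5129139/140203; 2944122/140203 5129139/140203 9579594/140203]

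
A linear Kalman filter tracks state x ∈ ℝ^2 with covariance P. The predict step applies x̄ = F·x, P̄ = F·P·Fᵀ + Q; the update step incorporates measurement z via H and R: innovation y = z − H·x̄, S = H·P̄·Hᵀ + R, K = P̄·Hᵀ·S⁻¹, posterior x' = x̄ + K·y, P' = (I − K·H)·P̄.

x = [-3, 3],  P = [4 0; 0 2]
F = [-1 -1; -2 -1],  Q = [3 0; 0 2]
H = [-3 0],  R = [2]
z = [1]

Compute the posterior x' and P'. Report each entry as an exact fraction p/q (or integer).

x' = [-27/83, 219/83]
P' = [18/83 20/83; 20/83 760/83]

x̄ = F·x = [0, 3]
P̄ = F·P·Fᵀ + Q = [9 10; 10 20]
y = z − H·x̄ = [1]
S = H·P̄·Hᵀ + R = [83]
K = P̄·Hᵀ·S⁻¹ = [-27/83; -30/83]
x' = x̄ + K·y = [-27/83, 219/83]
P' = (I − K·H)·P̄ = [18/83 20/83; 20/83 760/83]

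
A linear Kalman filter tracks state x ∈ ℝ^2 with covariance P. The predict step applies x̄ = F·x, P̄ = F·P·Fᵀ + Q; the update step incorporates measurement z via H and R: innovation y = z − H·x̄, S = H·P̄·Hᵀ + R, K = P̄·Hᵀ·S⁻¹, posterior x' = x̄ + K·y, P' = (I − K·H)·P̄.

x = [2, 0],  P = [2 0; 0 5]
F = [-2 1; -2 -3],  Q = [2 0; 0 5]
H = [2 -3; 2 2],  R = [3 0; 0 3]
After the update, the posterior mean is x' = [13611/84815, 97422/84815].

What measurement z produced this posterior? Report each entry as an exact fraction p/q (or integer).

z = [-3, 3]

x̄ = F·x = [-4, -4]
P̄ = F·P·Fᵀ + Q = [15 -7; -7 58]
S = H·P̄·Hᵀ + R = [669 -274; -274 239]
K = P̄·Hᵀ·S⁻¹ = [16573/84815 24678/84815; -16984/84815 16726/84815]
x' − x̄ = [352871/84815, 436682/84815] = K·y
y = (KᵀK)⁻¹·Kᵀ·(x' − x̄) = [-7, 19]
z = y + H·x̄ = [-7, 19] + [4, -16] = [-3, 3]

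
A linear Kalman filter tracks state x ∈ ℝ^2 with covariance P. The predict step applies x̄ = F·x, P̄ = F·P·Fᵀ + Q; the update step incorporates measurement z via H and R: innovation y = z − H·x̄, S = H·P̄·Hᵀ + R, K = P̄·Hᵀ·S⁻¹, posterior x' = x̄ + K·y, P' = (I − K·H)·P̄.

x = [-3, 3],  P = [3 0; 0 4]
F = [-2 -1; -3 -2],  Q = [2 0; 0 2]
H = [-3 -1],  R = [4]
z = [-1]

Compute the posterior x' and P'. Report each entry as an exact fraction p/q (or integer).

x' = [221/367, -252/367]
P' = [206/367 -298/367; -298/367 1386/367]

x̄ = F·x = [3, 3]
P̄ = F·P·Fᵀ + Q = [18 26; 26 45]
y = z − H·x̄ = [11]
S = H·P̄·Hᵀ + R = [367]
K = P̄·Hᵀ·S⁻¹ = [-80/367; -123/367]
x' = x̄ + K·y = [221/367, -252/367]
P' = (I − K·H)·P̄ = [206/367 -298/367; -298/367 1386/367]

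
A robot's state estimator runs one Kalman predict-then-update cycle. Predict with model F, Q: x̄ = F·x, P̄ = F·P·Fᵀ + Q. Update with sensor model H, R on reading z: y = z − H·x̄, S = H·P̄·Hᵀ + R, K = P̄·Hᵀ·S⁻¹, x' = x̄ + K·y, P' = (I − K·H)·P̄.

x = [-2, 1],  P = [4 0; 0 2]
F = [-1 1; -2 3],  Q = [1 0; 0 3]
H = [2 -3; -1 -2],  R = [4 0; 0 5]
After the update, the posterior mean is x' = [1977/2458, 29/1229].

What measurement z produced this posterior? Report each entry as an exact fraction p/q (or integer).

x̄ = F·x = [3, 7]
P̄ = F·P·Fᵀ + Q = [7 14; 14 37]
S = H·P̄·Hᵀ + R = [197 194; 194 216]
K = P̄·Hᵀ·S⁻¹ = [371/2458 -1463/4916; -214/1229 -617/2458]
x' − x̄ = [-5397/2458, -8574/1229] = K·y
y = (KᵀK)⁻¹·Kᵀ·(x' − x̄) = [17, 16]
z = y + H·x̄ = [17, 16] + [-15, -17] = [2, -1]

z = [2, -1]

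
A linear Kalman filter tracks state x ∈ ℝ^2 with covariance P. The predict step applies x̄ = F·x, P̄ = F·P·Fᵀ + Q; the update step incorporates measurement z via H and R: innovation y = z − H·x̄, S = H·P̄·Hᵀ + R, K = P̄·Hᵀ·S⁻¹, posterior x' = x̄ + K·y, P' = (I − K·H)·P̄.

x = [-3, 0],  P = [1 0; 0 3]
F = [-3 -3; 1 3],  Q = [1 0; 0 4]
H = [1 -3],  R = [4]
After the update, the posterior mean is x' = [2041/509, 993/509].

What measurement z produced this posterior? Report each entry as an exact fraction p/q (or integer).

x̄ = F·x = [9, -3]
P̄ = F·P·Fᵀ + Q = [37 -30; -30 32]
S = H·P̄·Hᵀ + R = [509]
K = P̄·Hᵀ·S⁻¹ = [127/509; -126/509]
x' − x̄ = [-2540/509, 2520/509] = K·y
y = (KᵀK)⁻¹·Kᵀ·(x' − x̄) = [-20]
z = y + H·x̄ = [-20] + [18] = [-2]

z = [-2]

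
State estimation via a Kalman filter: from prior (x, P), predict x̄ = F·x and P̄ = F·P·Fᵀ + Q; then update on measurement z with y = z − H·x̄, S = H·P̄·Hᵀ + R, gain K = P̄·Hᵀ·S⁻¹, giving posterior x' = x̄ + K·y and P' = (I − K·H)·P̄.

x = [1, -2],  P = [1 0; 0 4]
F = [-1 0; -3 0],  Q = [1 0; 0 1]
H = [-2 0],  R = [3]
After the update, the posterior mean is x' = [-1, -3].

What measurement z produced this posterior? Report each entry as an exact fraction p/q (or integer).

x̄ = F·x = [-1, -3]
P̄ = F·P·Fᵀ + Q = [2 3; 3 10]
S = H·P̄·Hᵀ + R = [11]
K = P̄·Hᵀ·S⁻¹ = [-4/11; -6/11]
x' − x̄ = [0, 0] = K·y
y = (KᵀK)⁻¹·Kᵀ·(x' − x̄) = [0]
z = y + H·x̄ = [0] + [2] = [2]

z = [2]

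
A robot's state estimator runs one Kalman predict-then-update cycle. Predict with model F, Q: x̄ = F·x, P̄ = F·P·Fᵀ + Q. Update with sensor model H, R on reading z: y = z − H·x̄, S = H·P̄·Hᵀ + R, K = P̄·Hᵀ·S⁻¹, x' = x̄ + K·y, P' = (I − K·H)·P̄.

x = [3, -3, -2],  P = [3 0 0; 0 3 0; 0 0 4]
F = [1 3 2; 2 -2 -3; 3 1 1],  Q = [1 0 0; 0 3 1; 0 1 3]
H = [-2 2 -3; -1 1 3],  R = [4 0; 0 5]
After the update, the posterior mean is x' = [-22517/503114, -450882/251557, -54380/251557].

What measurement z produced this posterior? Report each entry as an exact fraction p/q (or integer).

x̄ = F·x = [-10, 18, 4]
P̄ = F·P·Fᵀ + Q = [47 -36 26; -36 63 1; 26 1 37]
S = H·P̄·Hᵀ + R = [1365 -44; -44 370]
K = P̄·Hᵀ·S⁻¹ = [-45250/251557 -17561/503114; 38319/251557 73905/251557; -27893/251557 55153/251557]
x' − x̄ = [5008623/503114, -4978908/251557, -1060608/251557] = K·y
y = (KᵀK)⁻¹·Kᵀ·(x' − x̄) = [-47, -43]
z = y + H·x̄ = [-47, -43] + [44, 40] = [-3, -3]

z = [-3, -3]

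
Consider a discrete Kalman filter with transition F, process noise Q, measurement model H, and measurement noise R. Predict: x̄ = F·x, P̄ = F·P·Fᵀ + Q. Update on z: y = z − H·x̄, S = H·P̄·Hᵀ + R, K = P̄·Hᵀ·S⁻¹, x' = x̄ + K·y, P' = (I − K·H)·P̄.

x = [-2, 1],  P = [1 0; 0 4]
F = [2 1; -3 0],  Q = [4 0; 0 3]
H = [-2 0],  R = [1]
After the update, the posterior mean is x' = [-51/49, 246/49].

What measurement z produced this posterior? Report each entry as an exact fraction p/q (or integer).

z = [2]

x̄ = F·x = [-3, 6]
P̄ = F·P·Fᵀ + Q = [12 -6; -6 12]
S = H·P̄·Hᵀ + R = [49]
K = P̄·Hᵀ·S⁻¹ = [-24/49; 12/49]
x' − x̄ = [96/49, -48/49] = K·y
y = (KᵀK)⁻¹·Kᵀ·(x' − x̄) = [-4]
z = y + H·x̄ = [-4] + [6] = [2]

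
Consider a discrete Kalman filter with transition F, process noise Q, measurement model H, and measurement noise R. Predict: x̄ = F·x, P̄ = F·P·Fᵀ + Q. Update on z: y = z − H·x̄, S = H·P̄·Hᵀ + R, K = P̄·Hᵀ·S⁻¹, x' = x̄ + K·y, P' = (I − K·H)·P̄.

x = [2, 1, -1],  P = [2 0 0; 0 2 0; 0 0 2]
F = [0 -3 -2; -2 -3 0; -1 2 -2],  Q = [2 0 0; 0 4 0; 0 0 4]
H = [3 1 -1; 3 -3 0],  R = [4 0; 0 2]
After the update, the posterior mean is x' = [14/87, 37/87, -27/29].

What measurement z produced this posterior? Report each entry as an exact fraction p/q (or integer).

x̄ = F·x = [-1, -7, 2]
P̄ = F·P·Fᵀ + Q = [28 18 -4; 18 30 -8; -4 -8 22]
S = H·P̄·Hᵀ + R = [456 42; 42 200]
K = P̄·Hᵀ·S⁻¹ = [4985/22359 769/7453; 4978/22359 -1690/7453; -742/7453 603/7453]
x' − x̄ = [101/87, 646/87, -85/29] = K·y
y = (KᵀK)⁻¹·Kᵀ·(x' − x̄) = [14, -19]
z = y + H·x̄ = [14, -19] + [-12, 18] = [2, -1]

z = [2, -1]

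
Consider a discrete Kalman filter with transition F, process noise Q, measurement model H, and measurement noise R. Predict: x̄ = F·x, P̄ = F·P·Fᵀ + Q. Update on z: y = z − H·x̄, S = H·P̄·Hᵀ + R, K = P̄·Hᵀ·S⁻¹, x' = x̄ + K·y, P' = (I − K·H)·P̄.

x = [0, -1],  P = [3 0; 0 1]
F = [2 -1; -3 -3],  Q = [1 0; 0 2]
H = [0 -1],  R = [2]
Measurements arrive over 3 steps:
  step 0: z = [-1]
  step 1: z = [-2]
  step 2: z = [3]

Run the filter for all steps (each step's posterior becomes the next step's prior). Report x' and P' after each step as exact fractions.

step 0: x̄ = F·x = [1, 3]
step 0: P̄ = F·P·Fᵀ + Q = [14 -15; -15 38]
step 0: y = z − H·x̄ = [2]
step 0: S = H·P̄·Hᵀ + R = [40]
step 0: K = P̄·Hᵀ·S⁻¹ = [3/8; -19/20]
step 0: x' = x̄ + K·y = [7/4, 11/10]
step 0: P' = (I − K·H)·P̄ = [67/8 -3/4; -3/4 19/10]
step 1: x̄ = F·x = [12/5, -171/20]
step 1: P̄ = F·P·Fᵀ + Q = [197/5 -423/10; -423/10 3239/40]
step 1: y = z − H·x̄ = [-211/20]
step 1: S = H·P̄·Hᵀ + R = [3319/40]
step 1: K = P̄·Hᵀ·S⁻¹ = [1692/3319; -3239/3319]
step 1: x' = x̄ + K·y = [-9885/3319, 5794/3319]
step 1: P' = (I − K·H)·P̄ = [59197/3319 -3384/3319; -3384/3319 6478/3319]
step 2: x̄ = F·x = [-25564/3319, 12273/3319]
step 2: P̄ = F·P·Fᵀ + Q = [260121/3319 -325596/3319; -325596/3319 536801/3319]
step 2: y = z − H·x̄ = [22230/3319]
step 2: S = H·P̄·Hᵀ + R = [543439/3319]
step 2: K = P̄·Hᵀ·S⁻¹ = [325596/543439; -536801/543439]
step 2: x' = x̄ + K·y = [-154228/41803, -121989/41803]
step 2: P' = (I − K·H)·P̄ = [10649937/543439 -651192/543439; -651192/543439 1073602/543439]

step 0: x' = [7/4, 11/10], P' = [67/8 -3/4; -3/4 19/10]
step 1: x' = [-9885/3319, 5794/3319], P' = [59197/3319 -3384/3319; -3384/3319 6478/3319]
step 2: x' = [-154228/41803, -121989/41803], P' = [10649937/543439 -651192/543439; -651192/543439 1073602/543439]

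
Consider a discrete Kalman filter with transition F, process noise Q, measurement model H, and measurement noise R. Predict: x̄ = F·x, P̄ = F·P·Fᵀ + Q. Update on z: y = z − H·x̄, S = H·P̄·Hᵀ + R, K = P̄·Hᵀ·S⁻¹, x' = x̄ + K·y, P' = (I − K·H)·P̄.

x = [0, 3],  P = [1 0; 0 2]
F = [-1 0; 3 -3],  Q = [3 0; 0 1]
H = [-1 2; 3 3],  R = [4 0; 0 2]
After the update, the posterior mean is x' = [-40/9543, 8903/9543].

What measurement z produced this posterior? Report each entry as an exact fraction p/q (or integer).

z = [2, 3]

x̄ = F·x = [0, -9]
P̄ = F·P·Fᵀ + Q = [4 -3; -3 28]
S = H·P̄·Hᵀ + R = [132 147; 147 236]
K = P̄·Hᵀ·S⁻¹ = [-2801/9543 622/3181; 2899/9543 409/3181]
x' − x̄ = [-40/9543, 94790/9543] = K·y
y = (KᵀK)⁻¹·Kᵀ·(x' − x̄) = [20, 30]
z = y + H·x̄ = [20, 30] + [-18, -27] = [2, 3]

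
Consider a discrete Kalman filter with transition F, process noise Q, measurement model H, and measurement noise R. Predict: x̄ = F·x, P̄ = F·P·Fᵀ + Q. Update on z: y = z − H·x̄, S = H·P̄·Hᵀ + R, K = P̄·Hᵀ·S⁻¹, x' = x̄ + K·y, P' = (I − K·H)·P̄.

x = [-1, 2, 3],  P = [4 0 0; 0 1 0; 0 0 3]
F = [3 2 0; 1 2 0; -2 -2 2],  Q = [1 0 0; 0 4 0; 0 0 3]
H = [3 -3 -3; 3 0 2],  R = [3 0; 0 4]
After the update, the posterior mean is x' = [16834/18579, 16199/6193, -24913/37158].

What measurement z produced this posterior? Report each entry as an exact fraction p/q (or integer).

z = [-3, 1]

x̄ = F·x = [1, 3, 4]
P̄ = F·P·Fᵀ + Q = [41 16 -28; 16 12 -12; -28 -12 35]
S = H·P̄·Hᵀ + R = [795 171; 171 177]
K = P̄·Hᵀ·S⁻¹ = [927/6193 4346/18579; 244/6193 604/6193; -2743/12386 5011/37158]
x' − x̄ = [-1745/18579, -2380/6193, -173545/37158] = K·y
y = (KᵀK)⁻¹·Kᵀ·(x' − x̄) = [15, -10]
z = y + H·x̄ = [15, -10] + [-18, 11] = [-3, 1]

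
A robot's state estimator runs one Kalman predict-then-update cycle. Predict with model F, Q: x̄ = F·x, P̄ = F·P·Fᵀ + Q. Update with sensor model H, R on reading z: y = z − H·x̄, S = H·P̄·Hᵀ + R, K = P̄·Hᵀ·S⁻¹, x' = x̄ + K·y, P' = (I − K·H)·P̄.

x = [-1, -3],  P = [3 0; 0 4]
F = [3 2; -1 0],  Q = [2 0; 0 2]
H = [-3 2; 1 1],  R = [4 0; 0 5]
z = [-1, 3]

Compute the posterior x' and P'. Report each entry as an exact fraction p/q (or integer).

x̄ = F·x = [-9, 1]
P̄ = F·P·Fᵀ + Q = [45 -9; -9 5]
y = z − H·x̄ = [-30, 11]
S = H·P̄·Hᵀ + R = [537 -116; -116 37]
K = P̄·Hᵀ·S⁻¹ = [-135/583 144/583; 905/6413 2144/6413]
x' = x̄ + K·y = [387/583, 2847/6413]
P' = (I − K·H)·P̄ = [36/53 324/583; 324/583 7156/6413]

x' = [387/583, 2847/6413]
P' = [36/53 324/583; 324/583 7156/6413]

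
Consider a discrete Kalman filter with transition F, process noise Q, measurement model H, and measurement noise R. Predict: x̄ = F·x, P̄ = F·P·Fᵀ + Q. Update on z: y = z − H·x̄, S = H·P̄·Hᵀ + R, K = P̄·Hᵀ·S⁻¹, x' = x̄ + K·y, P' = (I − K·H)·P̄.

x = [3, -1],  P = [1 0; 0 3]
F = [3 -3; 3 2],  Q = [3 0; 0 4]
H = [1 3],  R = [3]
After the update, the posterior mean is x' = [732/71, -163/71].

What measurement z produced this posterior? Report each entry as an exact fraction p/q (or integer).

x̄ = F·x = [12, 7]
P̄ = F·P·Fᵀ + Q = [39 -9; -9 25]
S = H·P̄·Hᵀ + R = [213]
K = P̄·Hᵀ·S⁻¹ = [4/71; 22/71]
x' − x̄ = [-120/71, -660/71] = K·y
y = (KᵀK)⁻¹·Kᵀ·(x' − x̄) = [-30]
z = y + H·x̄ = [-30] + [33] = [3]

z = [3]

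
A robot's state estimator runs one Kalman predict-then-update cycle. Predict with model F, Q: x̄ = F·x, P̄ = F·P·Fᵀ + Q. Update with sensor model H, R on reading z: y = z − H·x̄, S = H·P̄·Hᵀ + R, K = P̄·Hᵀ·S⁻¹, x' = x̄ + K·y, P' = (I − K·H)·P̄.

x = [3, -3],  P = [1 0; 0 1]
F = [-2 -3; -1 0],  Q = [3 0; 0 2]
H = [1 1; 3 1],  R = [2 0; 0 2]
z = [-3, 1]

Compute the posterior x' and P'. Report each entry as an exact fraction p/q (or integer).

x̄ = F·x = [3, -3]
P̄ = F·P·Fᵀ + Q = [16 2; 2 3]
y = z − H·x̄ = [-3, -5]
S = H·P̄·Hᵀ + R = [25 59; 59 161]
K = P̄·Hᵀ·S⁻¹ = [-13/136 47/136; 137/272 -35/272]
x' = x̄ + K·y = [53/34, -263/68]
P' = (I − K·H)·P̄ = [15/34 -43/68; -43/68 223/136]

x' = [53/34, -263/68]
P' = [15/34 -43/68; -43/68 223/136]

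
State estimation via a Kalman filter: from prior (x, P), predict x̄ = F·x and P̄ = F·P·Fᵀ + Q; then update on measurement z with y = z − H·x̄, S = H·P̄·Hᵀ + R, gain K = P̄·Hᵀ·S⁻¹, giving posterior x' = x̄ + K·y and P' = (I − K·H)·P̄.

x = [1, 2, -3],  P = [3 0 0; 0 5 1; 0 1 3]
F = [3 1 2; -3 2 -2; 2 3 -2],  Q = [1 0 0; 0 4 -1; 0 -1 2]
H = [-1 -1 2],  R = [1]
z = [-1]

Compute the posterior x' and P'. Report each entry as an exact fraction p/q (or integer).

x' = [-779/135, 991/135, 10/27]
P' = [5831/135 -3589/135 227/27; -3589/135 7421/135 383/27; 227/27 383/27 313/27]

x̄ = F·x = [-1, 7, 14]
P̄ = F·P·Fᵀ + Q = [49 -27 25; -27 55 13; 25 13 59]
y = z − H·x̄ = [-23]
S = H·P̄·Hᵀ + R = [135]
K = P̄·Hᵀ·S⁻¹ = [28/135; -2/135; 16/27]
x' = x̄ + K·y = [-779/135, 991/135, 10/27]
P' = (I − K·H)·P̄ = [5831/135 -3589/135 227/27; -3589/135 7421/135 383/27; 227/27 383/27 313/27]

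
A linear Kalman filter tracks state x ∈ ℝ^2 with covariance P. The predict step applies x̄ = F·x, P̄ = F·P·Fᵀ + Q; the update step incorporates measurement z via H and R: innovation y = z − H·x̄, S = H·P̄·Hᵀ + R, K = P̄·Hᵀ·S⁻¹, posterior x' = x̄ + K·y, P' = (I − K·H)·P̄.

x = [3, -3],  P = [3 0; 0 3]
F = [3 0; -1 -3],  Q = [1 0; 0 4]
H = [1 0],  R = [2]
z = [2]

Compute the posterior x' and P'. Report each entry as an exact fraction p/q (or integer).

x̄ = F·x = [9, 6]
P̄ = F·P·Fᵀ + Q = [28 -9; -9 34]
y = z − H·x̄ = [-7]
S = H·P̄·Hᵀ + R = [30]
K = P̄·Hᵀ·S⁻¹ = [14/15; -3/10]
x' = x̄ + K·y = [37/15, 81/10]
P' = (I − K·H)·P̄ = [28/15 -3/5; -3/5 313/10]

x' = [37/15, 81/10]
P' = [28/15 -3/5; -3/5 313/10]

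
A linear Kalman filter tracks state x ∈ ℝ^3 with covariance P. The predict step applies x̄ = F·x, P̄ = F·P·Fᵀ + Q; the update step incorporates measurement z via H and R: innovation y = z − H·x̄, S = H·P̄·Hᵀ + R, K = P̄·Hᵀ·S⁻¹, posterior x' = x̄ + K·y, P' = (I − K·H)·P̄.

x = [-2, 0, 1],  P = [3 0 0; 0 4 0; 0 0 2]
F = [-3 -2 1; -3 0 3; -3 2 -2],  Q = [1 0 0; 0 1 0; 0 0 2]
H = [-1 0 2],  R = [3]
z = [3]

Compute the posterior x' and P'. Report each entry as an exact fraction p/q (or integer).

x' = [1567/233, 2091/233, 1130/233]
P' = [9694/233 7593/233 4799/233; 7593/233 10709/233 3792/233; 4799/233 3792/233 2548/233]

x̄ = F·x = [7, 9, 4]
P̄ = F·P·Fᵀ + Q = [46 33 7; 33 46 15; 7 15 53]
y = z − H·x̄ = [2]
S = H·P̄·Hᵀ + R = [233]
K = P̄·Hᵀ·S⁻¹ = [-32/233; -3/233; 99/233]
x' = x̄ + K·y = [1567/233, 2091/233, 1130/233]
P' = (I − K·H)·P̄ = [9694/233 7593/233 4799/233; 7593/233 10709/233 3792/233; 4799/233 3792/233 2548/233]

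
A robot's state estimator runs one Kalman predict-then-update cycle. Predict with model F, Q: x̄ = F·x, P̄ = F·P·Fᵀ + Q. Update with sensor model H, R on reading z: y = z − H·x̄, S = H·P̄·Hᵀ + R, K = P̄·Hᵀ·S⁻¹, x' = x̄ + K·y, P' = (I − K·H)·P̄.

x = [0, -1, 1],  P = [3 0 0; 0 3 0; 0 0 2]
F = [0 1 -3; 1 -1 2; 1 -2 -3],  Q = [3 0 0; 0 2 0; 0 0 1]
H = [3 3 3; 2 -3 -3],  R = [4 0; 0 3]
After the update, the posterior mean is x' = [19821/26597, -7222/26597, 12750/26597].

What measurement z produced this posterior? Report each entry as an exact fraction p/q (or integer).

x̄ = F·x = [-4, 3, -1]
P̄ = F·P·Fᵀ + Q = [24 -15 12; -15 16 -3; 12 -3 34]
S = H·P̄·Hᵀ + R = [562 -243; -243 531]
K = P̄·Hᵀ·S⁻¹ = [5256/26597 15781/79791; -2217/26597 -13412/79791; 5748/26597 -2477/79791]
x' − x̄ = [126209/26597, -87013/26597, 39347/26597] = K·y
y = (KᵀK)⁻¹·Kᵀ·(x' − x̄) = [9, 15]
z = y + H·x̄ = [9, 15] + [-6, -14] = [3, 1]

z = [3, 1]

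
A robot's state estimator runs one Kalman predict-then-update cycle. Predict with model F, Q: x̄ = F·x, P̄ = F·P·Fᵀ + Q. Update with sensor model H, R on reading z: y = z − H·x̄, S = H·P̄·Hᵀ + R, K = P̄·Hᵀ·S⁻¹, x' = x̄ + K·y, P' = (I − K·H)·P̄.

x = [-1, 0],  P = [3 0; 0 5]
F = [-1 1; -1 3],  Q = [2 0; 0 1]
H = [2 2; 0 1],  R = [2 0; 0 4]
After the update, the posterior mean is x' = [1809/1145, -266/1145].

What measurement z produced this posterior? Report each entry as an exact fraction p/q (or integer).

z = [3, -2]

x̄ = F·x = [1, 1]
P̄ = F·P·Fᵀ + Q = [10 18; 18 49]
S = H·P̄·Hᵀ + R = [382 134; 134 53]
K = P̄·Hᵀ·S⁻¹ = [278/1145 -314/1145; 268/1145 381/1145]
x' − x̄ = [664/1145, -1411/1145] = K·y
y = (KᵀK)⁻¹·Kᵀ·(x' − x̄) = [-1, -3]
z = y + H·x̄ = [-1, -3] + [4, 1] = [3, -2]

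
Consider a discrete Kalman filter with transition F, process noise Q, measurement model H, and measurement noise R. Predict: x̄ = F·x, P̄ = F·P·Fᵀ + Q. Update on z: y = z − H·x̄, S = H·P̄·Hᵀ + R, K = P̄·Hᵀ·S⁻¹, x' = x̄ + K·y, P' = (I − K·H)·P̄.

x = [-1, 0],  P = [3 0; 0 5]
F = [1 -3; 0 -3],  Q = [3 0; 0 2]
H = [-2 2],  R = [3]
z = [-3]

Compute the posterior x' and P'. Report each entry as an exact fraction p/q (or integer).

x' = [5/7, -4/7]
P' = [1641/35 1623/35; 1623/35 1629/35]

x̄ = F·x = [-1, 0]
P̄ = F·P·Fᵀ + Q = [51 45; 45 47]
y = z − H·x̄ = [-5]
S = H·P̄·Hᵀ + R = [35]
K = P̄·Hᵀ·S⁻¹ = [-12/35; 4/35]
x' = x̄ + K·y = [5/7, -4/7]
P' = (I − K·H)·P̄ = [1641/35 1623/35; 1623/35 1629/35]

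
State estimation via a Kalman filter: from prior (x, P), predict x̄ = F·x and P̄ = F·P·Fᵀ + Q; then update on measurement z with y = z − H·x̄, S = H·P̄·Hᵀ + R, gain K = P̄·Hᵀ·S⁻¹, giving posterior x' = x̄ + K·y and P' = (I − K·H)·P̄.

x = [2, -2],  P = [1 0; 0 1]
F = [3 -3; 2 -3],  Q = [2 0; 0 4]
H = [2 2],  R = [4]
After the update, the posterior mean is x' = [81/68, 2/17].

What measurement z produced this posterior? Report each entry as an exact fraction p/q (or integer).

z = [2]

x̄ = F·x = [12, 10]
P̄ = F·P·Fᵀ + Q = [20 15; 15 17]
S = H·P̄·Hᵀ + R = [272]
K = P̄·Hᵀ·S⁻¹ = [35/136; 4/17]
x' − x̄ = [-735/68, -168/17] = K·y
y = (KᵀK)⁻¹·Kᵀ·(x' − x̄) = [-42]
z = y + H·x̄ = [-42] + [44] = [2]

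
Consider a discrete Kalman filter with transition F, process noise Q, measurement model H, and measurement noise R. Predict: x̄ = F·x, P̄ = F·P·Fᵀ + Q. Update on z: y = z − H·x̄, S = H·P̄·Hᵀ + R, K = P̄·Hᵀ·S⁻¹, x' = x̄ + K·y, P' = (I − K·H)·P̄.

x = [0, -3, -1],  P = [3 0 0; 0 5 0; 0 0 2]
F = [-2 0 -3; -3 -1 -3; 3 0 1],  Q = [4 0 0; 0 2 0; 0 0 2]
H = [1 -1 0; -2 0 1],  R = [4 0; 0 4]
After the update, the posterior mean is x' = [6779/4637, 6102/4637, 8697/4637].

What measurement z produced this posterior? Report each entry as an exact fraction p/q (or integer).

z = [1, -1]

x̄ = F·x = [3, 6, -1]
P̄ = F·P·Fᵀ + Q = [34 36 -24; 36 52 -33; -24 -33 31]
S = H·P̄·Hᵀ + R = [18 13; 13 267]
K = P̄·Hᵀ·S⁻¹ = [662/4637 -1630/4637; -2907/4637 -1682/4637; 1376/4637 1305/4637]
x' − x̄ = [-7132/4637, -21720/4637, 13334/4637] = K·y
y = (KᵀK)⁻¹·Kᵀ·(x' − x̄) = [4, 6]
z = y + H·x̄ = [4, 6] + [-3, -7] = [1, -1]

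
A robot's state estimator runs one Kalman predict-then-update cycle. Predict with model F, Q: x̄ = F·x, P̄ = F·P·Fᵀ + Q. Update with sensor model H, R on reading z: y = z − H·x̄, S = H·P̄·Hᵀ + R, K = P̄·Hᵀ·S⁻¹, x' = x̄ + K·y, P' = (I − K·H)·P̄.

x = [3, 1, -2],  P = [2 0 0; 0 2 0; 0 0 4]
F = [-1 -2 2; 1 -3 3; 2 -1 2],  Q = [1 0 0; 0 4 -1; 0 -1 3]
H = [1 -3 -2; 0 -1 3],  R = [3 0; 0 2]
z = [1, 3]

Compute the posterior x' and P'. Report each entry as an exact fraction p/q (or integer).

x̄ = F·x = [-9, -6, 1]
P̄ = F·P·Fᵀ + Q = [27 34 16; 34 60 33; 16 33 29]
y = z − H·x̄ = [-6, -6]
S = H·P̄·Hᵀ + R = [814 -211; -211 125]
K = P̄·Hᵀ·S⁻¹ = [-10421/57229 -11181/57229; -121/379 -86/379; -6231/57229 14205/57229]
x' = x̄ + K·y = [-385449/57229, -1032/379, 9385/57229]
P' = (I − K·H)·P̄ = [586670/57229 1143/379 50077/57229; 1143/379 442/379 90/379; 50077/57229 90/379 14000/57229]

x' = [-385449/57229, -1032/379, 9385/57229]
P' = [586670/57229 1143/379 50077/57229; 1143/379 442/379 90/379; 50077/57229 90/379 14000/57229]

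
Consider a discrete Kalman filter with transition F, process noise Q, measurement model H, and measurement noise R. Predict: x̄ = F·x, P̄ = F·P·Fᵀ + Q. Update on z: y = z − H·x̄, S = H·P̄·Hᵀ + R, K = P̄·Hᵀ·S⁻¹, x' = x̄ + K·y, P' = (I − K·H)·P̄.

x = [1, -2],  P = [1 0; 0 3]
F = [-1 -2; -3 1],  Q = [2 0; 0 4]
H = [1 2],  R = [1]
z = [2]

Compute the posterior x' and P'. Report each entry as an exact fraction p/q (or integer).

x̄ = F·x = [3, -5]
P̄ = F·P·Fᵀ + Q = [15 -3; -3 16]
y = z − H·x̄ = [9]
S = H·P̄·Hᵀ + R = [68]
K = P̄·Hᵀ·S⁻¹ = [9/68; 29/68]
x' = x̄ + K·y = [285/68, -79/68]
P' = (I − K·H)·P̄ = [939/68 -465/68; -465/68 247/68]

x' = [285/68, -79/68]
P' = [939/68 -465/68; -465/68 247/68]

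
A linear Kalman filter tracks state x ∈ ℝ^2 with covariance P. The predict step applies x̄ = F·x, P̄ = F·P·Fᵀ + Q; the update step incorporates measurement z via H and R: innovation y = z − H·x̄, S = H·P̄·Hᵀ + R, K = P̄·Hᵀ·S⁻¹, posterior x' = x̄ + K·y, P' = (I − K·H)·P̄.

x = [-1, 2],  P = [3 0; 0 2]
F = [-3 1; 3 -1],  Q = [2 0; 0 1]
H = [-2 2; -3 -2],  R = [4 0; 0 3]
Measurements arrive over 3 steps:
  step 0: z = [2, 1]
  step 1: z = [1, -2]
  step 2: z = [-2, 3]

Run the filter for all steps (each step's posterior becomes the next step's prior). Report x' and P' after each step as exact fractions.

step 0: x' = [-735/1318, 236/659], P' = [179/659 -177/1318; -177/1318 579/1318]
step 1: x' = [33989/134664, 155493/359104], P' = [4471/16833 -2761/22444; -2761/22444 75081/179552]
step 2: x' = [-3130849/17780742, -2911147/2963457], P' = [2359355/8890371 -726601/5926914; -726601/5926914 3298231/7902552]

step 0: x̄ = F·x = [5, -5]
step 0: P̄ = F·P·Fᵀ + Q = [31 -29; -29 30]
step 0: y = z − H·x̄ = [22, 6]
step 0: S = H·P̄·Hᵀ + R = [480 124; 124 54]
step 0: K = P̄·Hᵀ·S⁻¹ = [-535/2636 -120/659; 189/659 -209/1318]
step 0: x' = x̄ + K·y = [-735/1318, 236/659]
step 0: P' = (I − K·H)·P̄ = [179/659 -177/1318; -177/1318 579/1318]
step 1: x̄ = F·x = [2677/1318, -2677/1318]
step 1: P̄ = F·P·Fᵀ + Q = [7499/1318 -4863/1318; -4863/1318 6181/1318]
step 1: y = z − H·x̄ = [6013/659, 41/1318]
step 1: S = H·P̄·Hᵀ + R = [49448/659 14998/659; 14998/659 37813/1318]
step 1: K = P̄·Hᵀ·S⁻¹ = [-26167/134664 -6181/33666; 97169/359104 -13983/89776]
step 1: x' = x̄ + K·y = [33989/134664, 155493/359104]
step 1: P' = (I − K·H)·P̄ = [4471/16833 -2761/22444; -2761/22444 75081/179552]
step 2: x̄ = F·x = [-116419/359104, 116419/359104]
step 2: P̄ = F·P·Fᵀ + Q = [995929/179552 -636825/179552; -636825/179552 816377/179552]
step 2: y = z − H·x̄ = [-295971/89776, 960893/359104]
step 2: S = H·P̄·Hᵀ + R = [816377/11222 995929/44888; 995929/44888 5125625/179552]
step 2: K = P̄·Hᵀ·S⁻¹ = [-6898513/35561484 -1632754/8890371; 12801097/47415312 -1845029/11853828]
step 2: x' = x̄ + K·y = [-3130849/17780742, -2911147/2963457]
step 2: P' = (I − K·H)·P̄ = [2359355/8890371 -726601/5926914; -726601/5926914 3298231/7902552]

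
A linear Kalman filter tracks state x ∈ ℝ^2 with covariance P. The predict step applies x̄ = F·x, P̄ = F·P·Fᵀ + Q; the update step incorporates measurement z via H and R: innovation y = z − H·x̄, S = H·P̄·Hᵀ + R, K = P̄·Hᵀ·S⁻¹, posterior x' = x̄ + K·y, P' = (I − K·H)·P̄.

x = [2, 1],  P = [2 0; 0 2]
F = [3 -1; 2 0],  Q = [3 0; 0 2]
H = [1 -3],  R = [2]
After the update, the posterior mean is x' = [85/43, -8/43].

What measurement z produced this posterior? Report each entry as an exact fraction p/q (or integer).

x̄ = F·x = [5, 4]
P̄ = F·P·Fᵀ + Q = [23 12; 12 10]
S = H·P̄·Hᵀ + R = [43]
K = P̄·Hᵀ·S⁻¹ = [-13/43; -18/43]
x' − x̄ = [-130/43, -180/43] = K·y
y = (KᵀK)⁻¹·Kᵀ·(x' − x̄) = [10]
z = y + H·x̄ = [10] + [-7] = [3]

z = [3]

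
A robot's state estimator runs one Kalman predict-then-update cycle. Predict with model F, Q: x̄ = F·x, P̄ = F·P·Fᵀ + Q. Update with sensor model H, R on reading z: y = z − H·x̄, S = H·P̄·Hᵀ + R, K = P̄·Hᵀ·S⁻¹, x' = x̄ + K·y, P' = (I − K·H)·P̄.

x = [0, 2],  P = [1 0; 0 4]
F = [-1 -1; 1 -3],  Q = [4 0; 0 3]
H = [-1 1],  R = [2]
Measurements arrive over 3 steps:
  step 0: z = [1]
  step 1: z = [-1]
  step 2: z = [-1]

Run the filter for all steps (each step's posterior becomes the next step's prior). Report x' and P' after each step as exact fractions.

step 0: x' = [-48/29, -1], P' = [257/29 9; 9 11]
step 1: x' = [141/53, 86/53], P' = [19966/477 19982/477; 19982/477 20836/477]
step 2: x' = [-32227/7645, -3358/695], P' = [1324978/7645 120422/695; 120422/695 121608/695]

step 0: x̄ = F·x = [-2, -6]
step 0: P̄ = F·P·Fᵀ + Q = [9 11; 11 40]
step 0: y = z − H·x̄ = [5]
step 0: S = H·P̄·Hᵀ + R = [29]
step 0: K = P̄·Hᵀ·S⁻¹ = [2/29; 1]
step 0: x' = x̄ + K·y = [-48/29, -1]
step 0: P' = (I − K·H)·P̄ = [257/29 9; 9 11]
step 1: x̄ = F·x = [77/29, 39/29]
step 1: P̄ = F·P·Fᵀ + Q = [1214/29 1222/29; 1222/29 1649/29]
step 1: y = z − H·x̄ = [9/29]
step 1: S = H·P̄·Hᵀ + R = [477/29]
step 1: K = P̄·Hᵀ·S⁻¹ = [8/477; 427/477]
step 1: x' = x̄ + K·y = [141/53, 86/53]
step 1: P' = (I − K·H)·P̄ = [19966/477 19982/477; 19982/477 20836/477]
step 2: x̄ = F·x = [-227/53, -117/53]
step 2: P̄ = F·P·Fᵀ + Q = [9186/53 27502/159; 27502/159 89029/477]
step 2: y = z − H·x̄ = [-163/53]
step 2: S = H·P̄·Hᵀ + R = [7645/477]
step 2: K = P̄·Hᵀ·S⁻¹ = [-168/7645; 593/695]
step 2: x' = x̄ + K·y = [-32227/7645, -3358/695]
step 2: P' = (I − K·H)·P̄ = [1324978/7645 120422/695; 120422/695 121608/695]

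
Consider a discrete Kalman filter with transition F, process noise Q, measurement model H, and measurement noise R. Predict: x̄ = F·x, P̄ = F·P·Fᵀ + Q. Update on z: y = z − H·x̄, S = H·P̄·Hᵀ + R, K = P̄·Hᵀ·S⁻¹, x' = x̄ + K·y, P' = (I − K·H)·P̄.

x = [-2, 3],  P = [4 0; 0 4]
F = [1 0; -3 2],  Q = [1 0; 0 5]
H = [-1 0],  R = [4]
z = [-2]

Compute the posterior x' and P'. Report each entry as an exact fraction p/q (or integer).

x̄ = F·x = [-2, 12]
P̄ = F·P·Fᵀ + Q = [5 -12; -12 57]
y = z − H·x̄ = [-4]
S = H·P̄·Hᵀ + R = [9]
K = P̄·Hᵀ·S⁻¹ = [-5/9; 4/3]
x' = x̄ + K·y = [2/9, 20/3]
P' = (I − K·H)·P̄ = [20/9 -16/3; -16/3 41]

x' = [2/9, 20/3]
P' = [20/9 -16/3; -16/3 41]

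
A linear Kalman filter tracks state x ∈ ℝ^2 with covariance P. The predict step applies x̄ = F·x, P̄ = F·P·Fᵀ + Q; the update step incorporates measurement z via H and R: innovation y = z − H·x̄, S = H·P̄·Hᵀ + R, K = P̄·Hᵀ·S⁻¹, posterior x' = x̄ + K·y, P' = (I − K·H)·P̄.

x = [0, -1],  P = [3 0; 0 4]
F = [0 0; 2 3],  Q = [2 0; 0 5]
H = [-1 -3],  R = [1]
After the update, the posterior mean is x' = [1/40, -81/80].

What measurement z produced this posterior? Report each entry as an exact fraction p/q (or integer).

x̄ = F·x = [0, -3]
P̄ = F·P·Fᵀ + Q = [2 0; 0 53]
S = H·P̄·Hᵀ + R = [480]
K = P̄·Hᵀ·S⁻¹ = [-1/240; -53/160]
x' − x̄ = [1/40, 159/80] = K·y
y = (KᵀK)⁻¹·Kᵀ·(x' − x̄) = [-6]
z = y + H·x̄ = [-6] + [9] = [3]

z = [3]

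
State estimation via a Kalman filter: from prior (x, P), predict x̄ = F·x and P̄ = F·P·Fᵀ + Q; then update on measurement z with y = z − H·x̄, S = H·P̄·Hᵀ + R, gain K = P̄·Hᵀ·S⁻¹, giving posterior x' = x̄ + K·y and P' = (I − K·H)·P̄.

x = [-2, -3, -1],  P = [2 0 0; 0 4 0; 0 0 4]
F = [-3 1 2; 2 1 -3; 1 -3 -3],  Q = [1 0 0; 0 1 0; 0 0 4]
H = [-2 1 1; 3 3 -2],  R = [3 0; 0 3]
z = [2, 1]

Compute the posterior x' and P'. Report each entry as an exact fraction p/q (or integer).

x̄ = F·x = [1, -4, 10]
P̄ = F·P·Fᵀ + Q = [39 -32 -42; -32 49 28; -42 28 78]
y = z − H·x̄ = [-2, 30]
S = H·P̄·Hᵀ + R = [638 -413; -413 699]
K = P̄·Hᵀ·S⁻¹ = [-62883/275393 4214/275393; 96494/275393 55043/275393; 51036/275393 -47854/275393]
x' = x̄ + K·y = [527579/275393, 356730/275393, 1216238/275393]
P' = (I − K·H)·P̄ = [739641/275393 74997/275393 1215636/275393; 74997/275393 163818/275393 275658/275393; 1215636/275393 275658/275393 2308722/275393]

x' = [527579/275393, 356730/275393, 1216238/275393]
P' = [739641/275393 74997/275393 1215636/275393; 74997/275393 163818/275393 275658/275393; 1215636/275393 275658/275393 2308722/275393]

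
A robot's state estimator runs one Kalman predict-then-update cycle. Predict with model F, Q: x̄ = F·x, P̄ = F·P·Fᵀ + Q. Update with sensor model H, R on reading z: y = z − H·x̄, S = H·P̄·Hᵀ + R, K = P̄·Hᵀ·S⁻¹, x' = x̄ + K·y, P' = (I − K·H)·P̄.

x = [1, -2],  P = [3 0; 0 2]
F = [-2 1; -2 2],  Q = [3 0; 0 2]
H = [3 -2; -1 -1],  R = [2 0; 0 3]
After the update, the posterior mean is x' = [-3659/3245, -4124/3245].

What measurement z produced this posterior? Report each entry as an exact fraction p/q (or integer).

x̄ = F·x = [-4, -6]
P̄ = F·P·Fᵀ + Q = [17 16; 16 22]
S = H·P̄·Hᵀ + R = [51 -23; -23 74]
K = P̄·Hᵀ·S⁻¹ = [647/3245 -1246/3245; -578/3245 -1846/3245]
x' − x̄ = [9321/3245, 15346/3245] = K·y
y = (KᵀK)⁻¹·Kᵀ·(x' − x̄) = [-1, -8]
z = y + H·x̄ = [-1, -8] + [0, 10] = [-1, 2]

z = [-1, 2]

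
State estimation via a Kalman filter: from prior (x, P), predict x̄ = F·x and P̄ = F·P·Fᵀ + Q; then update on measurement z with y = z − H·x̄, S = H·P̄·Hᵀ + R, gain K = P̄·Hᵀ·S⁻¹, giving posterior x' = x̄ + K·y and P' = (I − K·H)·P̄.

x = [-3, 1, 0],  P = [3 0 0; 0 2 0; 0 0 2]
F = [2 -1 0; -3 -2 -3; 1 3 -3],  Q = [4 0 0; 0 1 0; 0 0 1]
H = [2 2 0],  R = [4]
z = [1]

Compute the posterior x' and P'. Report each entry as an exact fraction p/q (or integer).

x̄ = F·x = [-7, 7, 0]
P̄ = F·P·Fᵀ + Q = [18 -14 0; -14 54 -3; 0 -3 40]
y = z − H·x̄ = [1]
S = H·P̄·Hᵀ + R = [180]
K = P̄·Hᵀ·S⁻¹ = [2/45; 4/9; -1/30]
x' = x̄ + K·y = [-313/45, 67/9, -1/30]
P' = (I − K·H)·P̄ = [794/45 -158/9 4/15; -158/9 166/9 -1/3; 4/15 -1/3 199/5]

x' = [-313/45, 67/9, -1/30]
P' = [794/45 -158/9 4/15; -158/9 166/9 -1/3; 4/15 -1/3 199/5]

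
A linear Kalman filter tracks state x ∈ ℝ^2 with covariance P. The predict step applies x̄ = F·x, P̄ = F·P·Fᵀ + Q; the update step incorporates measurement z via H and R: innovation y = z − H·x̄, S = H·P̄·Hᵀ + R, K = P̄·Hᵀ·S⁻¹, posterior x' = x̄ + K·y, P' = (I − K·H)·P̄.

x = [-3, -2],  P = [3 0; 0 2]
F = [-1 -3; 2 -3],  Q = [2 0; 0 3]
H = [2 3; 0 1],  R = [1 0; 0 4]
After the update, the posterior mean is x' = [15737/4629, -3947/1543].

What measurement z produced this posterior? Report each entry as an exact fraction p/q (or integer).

z = [-1, -1]

x̄ = F·x = [9, 0]
P̄ = F·P·Fᵀ + Q = [23 12; 12 33]
S = H·P̄·Hᵀ + R = [534 123; 123 37]
K = P̄·Hᵀ·S⁻¹ = [1558/4629 -1226/1543; 164/1543 831/1543]
x' − x̄ = [-25924/4629, -3947/1543] = K·y
y = (KᵀK)⁻¹·Kᵀ·(x' − x̄) = [-19, -1]
z = y + H·x̄ = [-19, -1] + [18, 0] = [-1, -1]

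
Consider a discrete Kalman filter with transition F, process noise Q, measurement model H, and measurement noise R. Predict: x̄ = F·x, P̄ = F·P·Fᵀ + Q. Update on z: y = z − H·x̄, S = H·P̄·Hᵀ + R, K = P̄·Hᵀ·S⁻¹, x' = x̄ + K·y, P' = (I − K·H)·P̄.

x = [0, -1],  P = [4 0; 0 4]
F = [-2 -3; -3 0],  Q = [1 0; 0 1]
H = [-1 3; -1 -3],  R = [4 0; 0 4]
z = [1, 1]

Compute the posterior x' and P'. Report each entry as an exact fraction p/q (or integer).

x' = [-10561/13241, -192/13241]
P' = [25142/13241 96/13241; 96/13241 2918/13241]

x̄ = F·x = [3, 0]
P̄ = F·P·Fᵀ + Q = [53 24; 24 37]
y = z − H·x̄ = [4, 4]
S = H·P̄·Hᵀ + R = [246 -280; -280 534]
K = P̄·Hᵀ·S⁻¹ = [-12427/26482 -12715/26482; 4329/26482 -4425/26482]
x' = x̄ + K·y = [-10561/13241, -192/13241]
P' = (I − K·H)·P̄ = [25142/13241 96/13241; 96/13241 2918/13241]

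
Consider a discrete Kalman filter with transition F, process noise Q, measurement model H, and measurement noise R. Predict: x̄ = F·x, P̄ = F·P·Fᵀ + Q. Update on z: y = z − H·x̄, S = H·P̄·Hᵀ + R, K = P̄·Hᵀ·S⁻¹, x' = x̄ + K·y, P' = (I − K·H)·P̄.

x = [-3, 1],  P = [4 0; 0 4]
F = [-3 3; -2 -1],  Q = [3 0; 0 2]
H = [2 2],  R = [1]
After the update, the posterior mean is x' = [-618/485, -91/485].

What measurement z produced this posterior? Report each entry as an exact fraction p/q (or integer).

x̄ = F·x = [12, 5]
P̄ = F·P·Fᵀ + Q = [75 12; 12 22]
S = H·P̄·Hᵀ + R = [485]
K = P̄·Hᵀ·S⁻¹ = [174/485; 68/485]
x' − x̄ = [-6438/485, -2516/485] = K·y
y = (KᵀK)⁻¹·Kᵀ·(x' − x̄) = [-37]
z = y + H·x̄ = [-37] + [34] = [-3]

z = [-3]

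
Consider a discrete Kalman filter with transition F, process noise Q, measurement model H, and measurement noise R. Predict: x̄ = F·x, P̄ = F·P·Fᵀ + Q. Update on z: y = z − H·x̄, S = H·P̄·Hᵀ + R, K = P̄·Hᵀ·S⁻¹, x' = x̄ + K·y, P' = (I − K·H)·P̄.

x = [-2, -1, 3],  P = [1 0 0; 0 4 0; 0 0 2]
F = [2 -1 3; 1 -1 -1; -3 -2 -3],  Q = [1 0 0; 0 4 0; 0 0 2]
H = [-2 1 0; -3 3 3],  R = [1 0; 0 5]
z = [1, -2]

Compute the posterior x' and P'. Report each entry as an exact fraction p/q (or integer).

x' = [-531/227, -85661/21792, 21647/21792]
P' = [873/454 1485/454 -577/454; 1485/454 138677/21792 -63767/21792; -577/454 -63767/21792 46061/21792]

x̄ = F·x = [6, -4, -1]
P̄ = F·P·Fᵀ + Q = [27 0 -16; 0 11 11; -16 11 45]
y = z − H·x̄ = [17, 31]
S = H·P̄·Hᵀ + R = [120 324; 324 1238]
K = P̄·Hᵀ·S⁻¹ = [-261/454 21/454; -3883/21792 363/3632; -8375/21792 999/3632]
x' = x̄ + K·y = [-531/227, -85661/21792, 21647/21792]
P' = (I − K·H)·P̄ = [873/454 1485/454 -577/454; 1485/454 138677/21792 -63767/21792; -577/454 -63767/21792 46061/21792]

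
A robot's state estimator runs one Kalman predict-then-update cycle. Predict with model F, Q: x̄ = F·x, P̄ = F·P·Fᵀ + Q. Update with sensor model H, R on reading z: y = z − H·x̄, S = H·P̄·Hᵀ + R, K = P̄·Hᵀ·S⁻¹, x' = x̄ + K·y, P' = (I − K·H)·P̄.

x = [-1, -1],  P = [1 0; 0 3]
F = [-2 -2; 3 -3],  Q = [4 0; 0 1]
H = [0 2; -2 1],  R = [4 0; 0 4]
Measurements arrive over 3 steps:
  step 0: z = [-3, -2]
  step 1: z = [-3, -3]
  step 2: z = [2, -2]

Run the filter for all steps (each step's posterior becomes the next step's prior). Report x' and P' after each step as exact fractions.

step 0: x' = [248/521, -744/521], P' = [612/521 248/521; 248/521 2532/2605]
step 1: x' = [893532/779711, -2070517/2339133], P' = [887004/779711 327800/779711; 327800/779711 2114596/2339133]
step 2: x' = [3146874082/2003115149, 2686088474/2003115149], P' = [2266864596/2003115149 835509992/2003115149; 835509992/2003115149 1807721572/2003115149]

step 0: x̄ = F·x = [4, 0]
step 0: P̄ = F·P·Fᵀ + Q = [20 12; 12 37]
step 0: y = z − H·x̄ = [-3, 6]
step 0: S = H·P̄·Hᵀ + R = [152 26; 26 73]
step 0: K = P̄·Hᵀ·S⁻¹ = [124/521 -244/521; 1266/2605 13/2605]
step 0: x' = x̄ + K·y = [248/521, -744/521]
step 0: P' = (I − K·H)·P̄ = [612/521 248/521; 248/521 2532/2605]
step 1: x̄ = F·x = [992/521, 2976/521]
step 1: P̄ = F·P·Fᵀ + Q = [42708/2605 -3168/2605; -3168/2605 30613/2605]
step 1: y = z − H·x̄ = [-7515/521, -2555/521]
step 1: S = H·P̄·Hᵀ + R = [132872/2605 73898/2605; 73898/2605 224537/2605]
step 1: K = P̄·Hᵀ·S⁻¹ = [163900/779711 -361552/779711; 1057298/2339133 36949/2339133]
step 1: x' = x̄ + K·y = [893532/779711, -2070517/2339133]
step 1: P' = (I − K·H)·P̄ = [887004/779711 327800/779711; 327800/779711 2114596/2339133]
step 2: x̄ = F·x = [-1220158/2339133, 4751113/779711]
step 2: P̄ = F·P·Fᵀ + Q = [36326164/2339133 -1092832/779711; -1092832/779711 9206135/779711]
step 2: y = z − H·x̄ = [-7942804/779711, -21371921/2339133]
step 2: S = H·P̄·Hᵀ + R = [39943384/779711 22783598/779711; 22783598/779711 195393577/2339133]
step 2: K = P̄·Hᵀ·S⁻¹ = [417754996/2003115149 -924554800/2003115149; 903860786/2003115149 34175397/2003115149]
step 2: x' = x̄ + K·y = [3146874082/2003115149, 2686088474/2003115149]
step 2: P' = (I − K·H)·P̄ = [2266864596/2003115149 835509992/2003115149; 835509992/2003115149 1807721572/2003115149]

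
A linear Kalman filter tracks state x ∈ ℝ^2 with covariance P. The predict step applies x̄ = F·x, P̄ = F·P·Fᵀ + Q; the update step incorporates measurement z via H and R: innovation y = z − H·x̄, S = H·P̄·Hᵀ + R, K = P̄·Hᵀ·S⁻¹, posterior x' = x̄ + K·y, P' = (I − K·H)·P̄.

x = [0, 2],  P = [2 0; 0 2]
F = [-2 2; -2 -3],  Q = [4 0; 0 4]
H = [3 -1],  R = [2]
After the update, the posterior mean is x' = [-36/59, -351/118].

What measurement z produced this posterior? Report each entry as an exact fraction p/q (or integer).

z = [1]

x̄ = F·x = [4, -6]
P̄ = F·P·Fᵀ + Q = [20 -4; -4 30]
S = H·P̄·Hᵀ + R = [236]
K = P̄·Hᵀ·S⁻¹ = [16/59; -21/118]
x' − x̄ = [-272/59, 357/118] = K·y
y = (KᵀK)⁻¹·Kᵀ·(x' − x̄) = [-17]
z = y + H·x̄ = [-17] + [18] = [1]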